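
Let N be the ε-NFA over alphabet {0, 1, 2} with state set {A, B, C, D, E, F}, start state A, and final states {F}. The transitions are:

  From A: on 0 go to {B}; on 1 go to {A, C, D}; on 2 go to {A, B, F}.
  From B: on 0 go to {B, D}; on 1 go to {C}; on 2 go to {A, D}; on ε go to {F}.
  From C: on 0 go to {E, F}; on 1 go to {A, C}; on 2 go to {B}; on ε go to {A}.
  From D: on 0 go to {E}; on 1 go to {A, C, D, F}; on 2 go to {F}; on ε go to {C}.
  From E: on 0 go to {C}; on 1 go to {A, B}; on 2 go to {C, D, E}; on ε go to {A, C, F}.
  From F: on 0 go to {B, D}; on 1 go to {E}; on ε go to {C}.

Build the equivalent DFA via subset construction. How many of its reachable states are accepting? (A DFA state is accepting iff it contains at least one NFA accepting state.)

6

Start state of the DFA: {A} (ε-closure of the NFA start).
{A} --0--> {A, B, C, F}  [new]
{A} --1--> {A, C, D}  [new]
{A} --2--> {A, B, C, F}  [seen]
{A, B, C, F} --0--> {A, B, C, D, E, F}  [new]
{A, B, C, F} --1--> {A, C, D, E, F}  [new]
{A, B, C, F} --2--> {A, B, C, D, F}  [new]
{A, C, D} --0--> {A, B, C, E, F}  [new]
{A, C, D} --1--> {A, C, D, F}  [new]
{A, C, D} --2--> {A, B, C, F}  [seen]
{A, B, C, D, E, F} --0--> {A, B, C, D, E, F}  [seen]
{A, B, C, D, E, F} --1--> {A, B, C, D, E, F}  [seen]
{A, B, C, D, E, F} --2--> {A, B, C, D, E, F}  [seen]
{A, C, D, E, F} --0--> {A, B, C, D, E, F}  [seen]
{A, C, D, E, F} --1--> {A, B, C, D, E, F}  [seen]
{A, C, D, E, F} --2--> {A, B, C, D, E, F}  [seen]
{A, B, C, D, F} --0--> {A, B, C, D, E, F}  [seen]
{A, B, C, D, F} --1--> {A, C, D, E, F}  [seen]
{A, B, C, D, F} --2--> {A, B, C, D, F}  [seen]
{A, B, C, E, F} --0--> {A, B, C, D, E, F}  [seen]
{A, B, C, E, F} --1--> {A, B, C, D, E, F}  [seen]
{A, B, C, E, F} --2--> {A, B, C, D, E, F}  [seen]
{A, C, D, F} --0--> {A, B, C, D, E, F}  [seen]
{A, C, D, F} --1--> {A, C, D, E, F}  [seen]
{A, C, D, F} --2--> {A, B, C, F}  [seen]
Reachable DFA states: {A}, {A, B, C, F}, {A, C, D}, {A, B, C, D, E, F}, {A, C, D, E, F}, {A, B, C, D, F}, {A, B, C, E, F}, {A, C, D, F}.
Accepting DFA states (contain an NFA accepting state): {A, B, C, F}, {A, B, C, D, E, F}, {A, C, D, E, F}, {A, B, C, D, F}, {A, B, C, E, F}, {A, C, D, F}.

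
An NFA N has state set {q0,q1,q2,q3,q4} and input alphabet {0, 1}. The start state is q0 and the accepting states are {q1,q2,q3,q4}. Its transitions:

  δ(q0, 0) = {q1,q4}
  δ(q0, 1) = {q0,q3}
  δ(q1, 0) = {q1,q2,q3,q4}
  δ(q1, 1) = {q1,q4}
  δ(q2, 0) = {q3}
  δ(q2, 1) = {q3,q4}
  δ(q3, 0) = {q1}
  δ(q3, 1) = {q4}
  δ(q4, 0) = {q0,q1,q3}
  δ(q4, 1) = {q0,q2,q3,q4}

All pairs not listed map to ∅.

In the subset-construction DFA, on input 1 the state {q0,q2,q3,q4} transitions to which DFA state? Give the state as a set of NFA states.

δ(q0,1) = {q0,q3}; δ(q2,1) = {q3,q4}; δ(q3,1) = {q4}; δ(q4,1) = {q0,q2,q3,q4}.
Union: {q0,q2,q3,q4}.

{q0,q2,q3,q4}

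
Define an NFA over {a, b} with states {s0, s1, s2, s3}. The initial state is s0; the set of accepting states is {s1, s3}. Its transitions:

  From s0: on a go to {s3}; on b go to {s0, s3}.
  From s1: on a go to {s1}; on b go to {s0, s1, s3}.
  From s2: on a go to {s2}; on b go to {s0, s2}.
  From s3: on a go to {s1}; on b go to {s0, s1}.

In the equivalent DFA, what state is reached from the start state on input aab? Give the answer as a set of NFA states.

Start: {s0}.
δ(s0,a) = {s3}.
Union: {s3}.
After a: {s3}.
δ(s3,a) = {s1}.
Union: {s1}.
After a: {s1}.
δ(s1,b) = {s0, s1, s3}.
Union: {s0, s1, s3}.
After b: {s0, s1, s3}.

{s0, s1, s3}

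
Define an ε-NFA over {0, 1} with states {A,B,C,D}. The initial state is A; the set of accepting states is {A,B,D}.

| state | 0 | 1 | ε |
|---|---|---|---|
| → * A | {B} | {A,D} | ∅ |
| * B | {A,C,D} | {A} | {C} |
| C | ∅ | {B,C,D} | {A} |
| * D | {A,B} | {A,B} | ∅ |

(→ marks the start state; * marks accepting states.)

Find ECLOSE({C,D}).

Begin with {C,D}.
C →ε {A}; add A.
ε-closure = {A,C,D}.

{A,C,D}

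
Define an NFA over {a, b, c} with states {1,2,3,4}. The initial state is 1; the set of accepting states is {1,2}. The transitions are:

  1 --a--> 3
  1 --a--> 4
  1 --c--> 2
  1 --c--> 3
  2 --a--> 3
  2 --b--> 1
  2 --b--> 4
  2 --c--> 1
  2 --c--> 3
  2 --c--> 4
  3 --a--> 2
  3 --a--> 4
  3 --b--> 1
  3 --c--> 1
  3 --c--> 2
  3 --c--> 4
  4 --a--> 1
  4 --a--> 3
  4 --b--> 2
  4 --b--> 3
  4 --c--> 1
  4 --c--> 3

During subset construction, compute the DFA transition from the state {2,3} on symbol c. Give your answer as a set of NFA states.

{1,2,3,4}

δ(2,c) = {1,3,4}; δ(3,c) = {1,2,4}.
Union: {1,2,3,4}.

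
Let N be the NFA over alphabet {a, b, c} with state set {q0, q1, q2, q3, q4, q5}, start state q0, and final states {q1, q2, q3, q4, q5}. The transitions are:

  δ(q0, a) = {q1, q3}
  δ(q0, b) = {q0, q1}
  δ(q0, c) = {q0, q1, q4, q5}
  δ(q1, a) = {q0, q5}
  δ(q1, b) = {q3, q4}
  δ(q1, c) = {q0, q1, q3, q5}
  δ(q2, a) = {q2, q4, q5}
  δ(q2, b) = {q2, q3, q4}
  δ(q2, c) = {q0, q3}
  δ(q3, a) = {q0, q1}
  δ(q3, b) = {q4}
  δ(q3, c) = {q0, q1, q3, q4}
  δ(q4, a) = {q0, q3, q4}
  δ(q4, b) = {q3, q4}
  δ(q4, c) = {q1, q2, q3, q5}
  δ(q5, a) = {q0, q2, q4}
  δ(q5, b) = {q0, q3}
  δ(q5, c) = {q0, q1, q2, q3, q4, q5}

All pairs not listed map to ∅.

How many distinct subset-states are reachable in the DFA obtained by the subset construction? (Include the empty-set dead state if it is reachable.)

Start state of the DFA: {q0}.
{q0} --a--> {q1, q3}  [new]
{q0} --b--> {q0, q1}  [new]
{q0} --c--> {q0, q1, q4, q5}  [new]
{q1, q3} --a--> {q0, q1, q5}  [new]
{q1, q3} --b--> {q3, q4}  [new]
{q1, q3} --c--> {q0, q1, q3, q4, q5}  [new]
{q0, q1} --a--> {q0, q1, q3, q5}  [new]
{q0, q1} --b--> {q0, q1, q3, q4}  [new]
{q0, q1} --c--> {q0, q1, q3, q4, q5}  [seen]
{q0, q1, q4, q5} --a--> {q0, q1, q2, q3, q4, q5}  [new]
{q0, q1, q4, q5} --b--> {q0, q1, q3, q4}  [seen]
{q0, q1, q4, q5} --c--> {q0, q1, q2, q3, q4, q5}  [seen]
{q0, q1, q5} --a--> {q0, q1, q2, q3, q4, q5}  [seen]
{q0, q1, q5} --b--> {q0, q1, q3, q4}  [seen]
{q0, q1, q5} --c--> {q0, q1, q2, q3, q4, q5}  [seen]
{q3, q4} --a--> {q0, q1, q3, q4}  [seen]
{q3, q4} --b--> {q3, q4}  [seen]
{q3, q4} --c--> {q0, q1, q2, q3, q4, q5}  [seen]
{q0, q1, q3, q4, q5} --a--> {q0, q1, q2, q3, q4, q5}  [seen]
{q0, q1, q3, q4, q5} --b--> {q0, q1, q3, q4}  [seen]
{q0, q1, q3, q4, q5} --c--> {q0, q1, q2, q3, q4, q5}  [seen]
{q0, q1, q3, q5} --a--> {q0, q1, q2, q3, q4, q5}  [seen]
{q0, q1, q3, q5} --b--> {q0, q1, q3, q4}  [seen]
{q0, q1, q3, q5} --c--> {q0, q1, q2, q3, q4, q5}  [seen]
{q0, q1, q3, q4} --a--> {q0, q1, q3, q4, q5}  [seen]
{q0, q1, q3, q4} --b--> {q0, q1, q3, q4}  [seen]
{q0, q1, q3, q4} --c--> {q0, q1, q2, q3, q4, q5}  [seen]
{q0, q1, q2, q3, q4, q5} --a--> {q0, q1, q2, q3, q4, q5}  [seen]
{q0, q1, q2, q3, q4, q5} --b--> {q0, q1, q2, q3, q4}  [new]
{q0, q1, q2, q3, q4, q5} --c--> {q0, q1, q2, q3, q4, q5}  [seen]
{q0, q1, q2, q3, q4} --a--> {q0, q1, q2, q3, q4, q5}  [seen]
{q0, q1, q2, q3, q4} --b--> {q0, q1, q2, q3, q4}  [seen]
{q0, q1, q2, q3, q4} --c--> {q0, q1, q2, q3, q4, q5}  [seen]
Reachable DFA states: {q0}, {q1, q3}, {q0, q1}, {q0, q1, q4, q5}, {q0, q1, q5}, {q3, q4}, {q0, q1, q3, q4, q5}, {q0, q1, q3, q5}, {q0, q1, q3, q4}, {q0, q1, q2, q3, q4, q5}, {q0, q1, q2, q3, q4}.

11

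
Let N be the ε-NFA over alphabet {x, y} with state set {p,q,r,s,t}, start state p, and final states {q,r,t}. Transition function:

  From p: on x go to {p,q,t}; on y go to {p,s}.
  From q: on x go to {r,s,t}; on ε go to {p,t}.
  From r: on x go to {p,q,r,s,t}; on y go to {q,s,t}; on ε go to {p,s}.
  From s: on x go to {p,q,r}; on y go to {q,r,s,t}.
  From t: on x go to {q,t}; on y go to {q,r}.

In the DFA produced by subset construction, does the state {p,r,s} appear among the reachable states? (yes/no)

no

Start state of the DFA: {p} (ε-closure of the NFA start).
{p} --x--> {p,q,t}  [new]
{p} --y--> {p,s}  [new]
{p,q,t} --x--> {p,q,r,s,t}  [new]
{p,q,t} --y--> {p,q,r,s,t}  [seen]
{p,s} --x--> {p,q,r,s,t}  [seen]
{p,s} --y--> {p,q,r,s,t}  [seen]
{p,q,r,s,t} --x--> {p,q,r,s,t}  [seen]
{p,q,r,s,t} --y--> {p,q,r,s,t}  [seen]
Reachable DFA states: {p}, {p,q,t}, {p,s}, {p,q,r,s,t}.
{p,r,s} is not among them.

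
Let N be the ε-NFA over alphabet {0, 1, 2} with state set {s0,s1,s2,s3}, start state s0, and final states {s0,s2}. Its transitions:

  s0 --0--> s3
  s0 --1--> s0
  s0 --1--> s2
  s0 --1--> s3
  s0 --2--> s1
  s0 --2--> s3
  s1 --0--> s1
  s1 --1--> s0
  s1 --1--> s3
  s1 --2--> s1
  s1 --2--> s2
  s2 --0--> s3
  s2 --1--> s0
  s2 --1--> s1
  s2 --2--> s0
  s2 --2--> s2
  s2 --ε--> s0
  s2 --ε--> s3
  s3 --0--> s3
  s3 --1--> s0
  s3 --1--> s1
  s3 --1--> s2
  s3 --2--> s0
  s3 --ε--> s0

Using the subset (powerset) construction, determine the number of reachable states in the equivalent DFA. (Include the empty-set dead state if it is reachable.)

Start state of the DFA: {s0} (ε-closure of the NFA start).
{s0} --0--> {s0,s3}  [new]
{s0} --1--> {s0,s2,s3}  [new]
{s0} --2--> {s0,s1,s3}  [new]
{s0,s3} --0--> {s0,s3}  [seen]
{s0,s3} --1--> {s0,s1,s2,s3}  [new]
{s0,s3} --2--> {s0,s1,s3}  [seen]
{s0,s2,s3} --0--> {s0,s3}  [seen]
{s0,s2,s3} --1--> {s0,s1,s2,s3}  [seen]
{s0,s2,s3} --2--> {s0,s1,s2,s3}  [seen]
{s0,s1,s3} --0--> {s0,s1,s3}  [seen]
{s0,s1,s3} --1--> {s0,s1,s2,s3}  [seen]
{s0,s1,s3} --2--> {s0,s1,s2,s3}  [seen]
{s0,s1,s2,s3} --0--> {s0,s1,s3}  [seen]
{s0,s1,s2,s3} --1--> {s0,s1,s2,s3}  [seen]
{s0,s1,s2,s3} --2--> {s0,s1,s2,s3}  [seen]
Reachable DFA states: {s0}, {s0,s3}, {s0,s2,s3}, {s0,s1,s3}, {s0,s1,s2,s3}.

5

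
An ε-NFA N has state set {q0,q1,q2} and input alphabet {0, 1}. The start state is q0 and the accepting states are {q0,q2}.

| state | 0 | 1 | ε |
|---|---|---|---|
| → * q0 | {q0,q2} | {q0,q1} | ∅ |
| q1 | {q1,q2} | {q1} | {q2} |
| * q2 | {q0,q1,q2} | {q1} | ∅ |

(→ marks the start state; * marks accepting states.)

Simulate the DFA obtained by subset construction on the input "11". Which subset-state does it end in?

Start: {q0}.
δ(q0,1) = {q0,q1}.
Union: {q0,q1}.
ε-closure gives {q0,q1,q2}.
After 1: {q0,q1,q2}.
δ(q0,1) = {q0,q1}; δ(q1,1) = {q1}; δ(q2,1) = {q1}.
Union: {q0,q1}.
ε-closure gives {q0,q1,q2}.
After 1: {q0,q1,q2}.

{q0,q1,q2}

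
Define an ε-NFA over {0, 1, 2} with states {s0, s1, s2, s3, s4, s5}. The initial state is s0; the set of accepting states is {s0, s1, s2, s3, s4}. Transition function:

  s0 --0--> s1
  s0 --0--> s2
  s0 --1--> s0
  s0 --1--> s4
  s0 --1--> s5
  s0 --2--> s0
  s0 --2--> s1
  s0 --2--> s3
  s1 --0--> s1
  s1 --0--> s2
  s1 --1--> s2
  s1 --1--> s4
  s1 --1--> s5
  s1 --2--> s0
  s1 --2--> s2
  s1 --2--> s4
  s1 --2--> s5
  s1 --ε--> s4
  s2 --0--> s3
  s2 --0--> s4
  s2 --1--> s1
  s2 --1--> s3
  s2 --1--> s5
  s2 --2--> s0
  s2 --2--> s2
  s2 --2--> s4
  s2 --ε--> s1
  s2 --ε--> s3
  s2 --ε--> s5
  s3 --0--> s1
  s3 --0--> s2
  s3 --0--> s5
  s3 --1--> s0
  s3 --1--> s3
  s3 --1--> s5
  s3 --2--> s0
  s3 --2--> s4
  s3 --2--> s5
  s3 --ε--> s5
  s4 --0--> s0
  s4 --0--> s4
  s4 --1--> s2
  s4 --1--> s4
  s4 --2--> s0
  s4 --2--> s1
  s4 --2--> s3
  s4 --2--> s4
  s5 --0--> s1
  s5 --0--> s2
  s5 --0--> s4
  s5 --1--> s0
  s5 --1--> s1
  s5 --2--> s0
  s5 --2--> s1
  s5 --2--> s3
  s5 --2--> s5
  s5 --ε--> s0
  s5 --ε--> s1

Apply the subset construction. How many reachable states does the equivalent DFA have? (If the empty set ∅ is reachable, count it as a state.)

Start state of the DFA: {s0} (ε-closure of the NFA start).
{s0} --0--> {s0, s1, s2, s3, s4, s5}  [new]
{s0} --1--> {s0, s1, s4, s5}  [new]
{s0} --2--> {s0, s1, s3, s4, s5}  [new]
{s0, s1, s2, s3, s4, s5} --0--> {s0, s1, s2, s3, s4, s5}  [seen]
{s0, s1, s2, s3, s4, s5} --1--> {s0, s1, s2, s3, s4, s5}  [seen]
{s0, s1, s2, s3, s4, s5} --2--> {s0, s1, s2, s3, s4, s5}  [seen]
{s0, s1, s4, s5} --0--> {s0, s1, s2, s3, s4, s5}  [seen]
{s0, s1, s4, s5} --1--> {s0, s1, s2, s3, s4, s5}  [seen]
{s0, s1, s4, s5} --2--> {s0, s1, s2, s3, s4, s5}  [seen]
{s0, s1, s3, s4, s5} --0--> {s0, s1, s2, s3, s4, s5}  [seen]
{s0, s1, s3, s4, s5} --1--> {s0, s1, s2, s3, s4, s5}  [seen]
{s0, s1, s3, s4, s5} --2--> {s0, s1, s2, s3, s4, s5}  [seen]
Reachable DFA states: {s0}, {s0, s1, s2, s3, s4, s5}, {s0, s1, s4, s5}, {s0, s1, s3, s4, s5}.

4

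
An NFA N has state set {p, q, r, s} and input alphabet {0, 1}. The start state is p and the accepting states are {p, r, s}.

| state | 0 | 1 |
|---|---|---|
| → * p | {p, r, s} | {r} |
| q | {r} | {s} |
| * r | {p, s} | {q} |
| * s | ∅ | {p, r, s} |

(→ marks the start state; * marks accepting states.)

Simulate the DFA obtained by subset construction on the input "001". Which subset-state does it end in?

{p, q, r, s}

Start: {p}.
δ(p,0) = {p, r, s}.
Union: {p, r, s}.
After 0: {p, r, s}.
δ(p,0) = {p, r, s}; δ(r,0) = {p, s}; δ(s,0) = ∅.
Union: {p, r, s}.
After 0: {p, r, s}.
δ(p,1) = {r}; δ(r,1) = {q}; δ(s,1) = {p, r, s}.
Union: {p, q, r, s}.
After 1: {p, q, r, s}.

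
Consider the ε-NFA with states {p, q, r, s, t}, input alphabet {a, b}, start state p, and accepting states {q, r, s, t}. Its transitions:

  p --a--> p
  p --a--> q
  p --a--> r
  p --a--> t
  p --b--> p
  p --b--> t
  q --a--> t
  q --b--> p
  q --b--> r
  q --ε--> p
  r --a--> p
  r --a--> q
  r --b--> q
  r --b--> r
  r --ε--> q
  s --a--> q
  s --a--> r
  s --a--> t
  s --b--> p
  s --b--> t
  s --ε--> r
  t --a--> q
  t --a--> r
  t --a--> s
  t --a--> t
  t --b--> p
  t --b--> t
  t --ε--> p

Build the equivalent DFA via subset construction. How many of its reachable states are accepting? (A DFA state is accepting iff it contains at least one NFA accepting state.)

3

Start state of the DFA: {p} (ε-closure of the NFA start).
{p} --a--> {p, q, r, t}  [new]
{p} --b--> {p, t}  [new]
{p, q, r, t} --a--> {p, q, r, s, t}  [new]
{p, q, r, t} --b--> {p, q, r, t}  [seen]
{p, t} --a--> {p, q, r, s, t}  [seen]
{p, t} --b--> {p, t}  [seen]
{p, q, r, s, t} --a--> {p, q, r, s, t}  [seen]
{p, q, r, s, t} --b--> {p, q, r, t}  [seen]
Reachable DFA states: {p}, {p, q, r, t}, {p, t}, {p, q, r, s, t}.
Accepting DFA states (contain an NFA accepting state): {p, q, r, t}, {p, t}, {p, q, r, s, t}.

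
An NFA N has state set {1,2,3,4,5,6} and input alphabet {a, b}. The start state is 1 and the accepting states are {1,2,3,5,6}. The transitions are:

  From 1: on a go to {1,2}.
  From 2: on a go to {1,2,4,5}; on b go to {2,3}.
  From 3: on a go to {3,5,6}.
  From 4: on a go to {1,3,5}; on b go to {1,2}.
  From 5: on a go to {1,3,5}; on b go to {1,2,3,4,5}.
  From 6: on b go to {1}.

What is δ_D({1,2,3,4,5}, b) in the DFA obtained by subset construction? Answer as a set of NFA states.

δ(1,b) = ∅; δ(2,b) = {2,3}; δ(3,b) = ∅; δ(4,b) = {1,2}; δ(5,b) = {1,2,3,4,5}.
Union: {1,2,3,4,5}.

{1,2,3,4,5}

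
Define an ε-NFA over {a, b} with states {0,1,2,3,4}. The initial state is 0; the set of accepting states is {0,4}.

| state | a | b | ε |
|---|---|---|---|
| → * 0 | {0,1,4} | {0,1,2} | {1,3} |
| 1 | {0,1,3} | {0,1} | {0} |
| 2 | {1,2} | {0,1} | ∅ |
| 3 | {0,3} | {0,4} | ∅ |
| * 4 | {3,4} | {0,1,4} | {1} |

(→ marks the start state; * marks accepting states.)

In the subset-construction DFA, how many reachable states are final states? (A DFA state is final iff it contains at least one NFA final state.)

3

Start state of the DFA: {0,1,3} (ε-closure of the NFA start).
{0,1,3} --a--> {0,1,3,4}  [new]
{0,1,3} --b--> {0,1,2,3,4}  [new]
{0,1,3,4} --a--> {0,1,3,4}  [seen]
{0,1,3,4} --b--> {0,1,2,3,4}  [seen]
{0,1,2,3,4} --a--> {0,1,2,3,4}  [seen]
{0,1,2,3,4} --b--> {0,1,2,3,4}  [seen]
Reachable DFA states: {0,1,3}, {0,1,3,4}, {0,1,2,3,4}.
Accepting DFA states (contain an NFA accepting state): {0,1,3}, {0,1,3,4}, {0,1,2,3,4}.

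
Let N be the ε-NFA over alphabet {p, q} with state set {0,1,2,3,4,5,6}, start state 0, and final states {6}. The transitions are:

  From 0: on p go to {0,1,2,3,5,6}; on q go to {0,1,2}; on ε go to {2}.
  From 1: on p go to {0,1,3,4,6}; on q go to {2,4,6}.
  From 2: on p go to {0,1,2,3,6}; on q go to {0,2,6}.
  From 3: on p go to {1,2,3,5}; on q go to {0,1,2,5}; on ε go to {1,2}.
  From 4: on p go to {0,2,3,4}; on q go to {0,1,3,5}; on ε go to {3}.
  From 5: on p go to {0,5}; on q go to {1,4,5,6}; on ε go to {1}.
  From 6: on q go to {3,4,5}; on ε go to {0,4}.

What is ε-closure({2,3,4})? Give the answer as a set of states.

{1,2,3,4}

Begin with {2,3,4}.
3 →ε {1,2}; add 1.
ε-closure = {1,2,3,4}.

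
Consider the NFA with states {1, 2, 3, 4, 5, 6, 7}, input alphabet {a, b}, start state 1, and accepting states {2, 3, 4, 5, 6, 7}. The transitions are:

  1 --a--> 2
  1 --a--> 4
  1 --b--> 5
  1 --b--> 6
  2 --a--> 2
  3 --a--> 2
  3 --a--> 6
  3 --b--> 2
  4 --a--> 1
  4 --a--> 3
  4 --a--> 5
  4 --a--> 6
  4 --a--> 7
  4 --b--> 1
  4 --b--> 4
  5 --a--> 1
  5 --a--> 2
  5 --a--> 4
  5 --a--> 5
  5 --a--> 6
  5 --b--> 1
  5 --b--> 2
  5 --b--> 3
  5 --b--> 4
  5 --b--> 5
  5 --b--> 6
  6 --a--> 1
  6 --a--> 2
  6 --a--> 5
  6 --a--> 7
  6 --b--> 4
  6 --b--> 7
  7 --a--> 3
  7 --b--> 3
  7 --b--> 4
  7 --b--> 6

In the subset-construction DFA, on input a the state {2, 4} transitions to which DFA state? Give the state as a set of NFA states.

δ(2,a) = {2}; δ(4,a) = {1, 3, 5, 6, 7}.
Union: {1, 2, 3, 5, 6, 7}.

{1, 2, 3, 5, 6, 7}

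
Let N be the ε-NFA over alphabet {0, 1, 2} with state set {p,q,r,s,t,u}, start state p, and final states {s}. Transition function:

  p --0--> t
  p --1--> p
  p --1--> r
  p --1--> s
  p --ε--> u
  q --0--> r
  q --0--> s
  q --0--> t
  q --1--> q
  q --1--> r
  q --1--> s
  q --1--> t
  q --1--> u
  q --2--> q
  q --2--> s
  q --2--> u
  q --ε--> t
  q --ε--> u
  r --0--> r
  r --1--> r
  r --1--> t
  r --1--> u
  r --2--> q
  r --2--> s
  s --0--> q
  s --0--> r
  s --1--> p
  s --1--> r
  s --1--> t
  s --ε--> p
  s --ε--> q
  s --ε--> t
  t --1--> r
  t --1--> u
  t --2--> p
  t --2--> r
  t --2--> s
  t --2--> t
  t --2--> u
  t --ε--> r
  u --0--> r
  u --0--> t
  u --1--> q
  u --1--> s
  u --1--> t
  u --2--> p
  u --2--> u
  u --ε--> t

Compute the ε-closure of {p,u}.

{p,r,t,u}

Begin with {p,u}.
u →ε {t}; add t.
t →ε {r}; add r.
ε-closure = {p,r,t,u}.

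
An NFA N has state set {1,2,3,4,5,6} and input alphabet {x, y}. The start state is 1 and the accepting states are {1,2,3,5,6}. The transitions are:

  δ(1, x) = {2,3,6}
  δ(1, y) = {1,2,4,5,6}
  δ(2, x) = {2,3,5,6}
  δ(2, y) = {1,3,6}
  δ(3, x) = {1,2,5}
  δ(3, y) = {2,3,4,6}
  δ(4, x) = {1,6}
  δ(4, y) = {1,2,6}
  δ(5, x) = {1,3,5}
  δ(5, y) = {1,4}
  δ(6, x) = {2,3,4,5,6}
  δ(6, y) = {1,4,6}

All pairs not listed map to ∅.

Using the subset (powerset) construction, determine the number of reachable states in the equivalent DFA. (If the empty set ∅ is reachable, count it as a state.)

Start state of the DFA: {1}.
{1} --x--> {2,3,6}  [new]
{1} --y--> {1,2,4,5,6}  [new]
{2,3,6} --x--> {1,2,3,4,5,6}  [new]
{2,3,6} --y--> {1,2,3,4,6}  [new]
{1,2,4,5,6} --x--> {1,2,3,4,5,6}  [seen]
{1,2,4,5,6} --y--> {1,2,3,4,5,6}  [seen]
{1,2,3,4,5,6} --x--> {1,2,3,4,5,6}  [seen]
{1,2,3,4,5,6} --y--> {1,2,3,4,5,6}  [seen]
{1,2,3,4,6} --x--> {1,2,3,4,5,6}  [seen]
{1,2,3,4,6} --y--> {1,2,3,4,5,6}  [seen]
Reachable DFA states: {1}, {2,3,6}, {1,2,4,5,6}, {1,2,3,4,5,6}, {1,2,3,4,6}.

5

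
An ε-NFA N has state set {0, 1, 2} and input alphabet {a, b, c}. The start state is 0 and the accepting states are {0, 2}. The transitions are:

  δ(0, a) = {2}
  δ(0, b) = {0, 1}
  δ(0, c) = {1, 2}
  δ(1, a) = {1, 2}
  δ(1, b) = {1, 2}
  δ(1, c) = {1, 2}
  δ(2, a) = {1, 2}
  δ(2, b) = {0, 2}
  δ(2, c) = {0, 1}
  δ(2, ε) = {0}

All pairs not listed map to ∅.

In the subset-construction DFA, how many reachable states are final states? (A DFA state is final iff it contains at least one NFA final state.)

Start state of the DFA: {0} (ε-closure of the NFA start).
{0} --a--> {0, 2}  [new]
{0} --b--> {0, 1}  [new]
{0} --c--> {0, 1, 2}  [new]
{0, 2} --a--> {0, 1, 2}  [seen]
{0, 2} --b--> {0, 1, 2}  [seen]
{0, 2} --c--> {0, 1, 2}  [seen]
{0, 1} --a--> {0, 1, 2}  [seen]
{0, 1} --b--> {0, 1, 2}  [seen]
{0, 1} --c--> {0, 1, 2}  [seen]
{0, 1, 2} --a--> {0, 1, 2}  [seen]
{0, 1, 2} --b--> {0, 1, 2}  [seen]
{0, 1, 2} --c--> {0, 1, 2}  [seen]
Reachable DFA states: {0}, {0, 2}, {0, 1}, {0, 1, 2}.
Accepting DFA states (contain an NFA accepting state): {0}, {0, 2}, {0, 1}, {0, 1, 2}.

4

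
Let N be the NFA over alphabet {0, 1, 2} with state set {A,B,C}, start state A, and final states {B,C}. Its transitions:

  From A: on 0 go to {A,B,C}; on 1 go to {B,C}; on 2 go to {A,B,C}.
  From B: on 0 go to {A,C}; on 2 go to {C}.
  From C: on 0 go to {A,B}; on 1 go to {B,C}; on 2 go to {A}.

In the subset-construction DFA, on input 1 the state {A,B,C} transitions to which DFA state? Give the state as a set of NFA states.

{B,C}

δ(A,1) = {B,C}; δ(B,1) = ∅; δ(C,1) = {B,C}.
Union: {B,C}.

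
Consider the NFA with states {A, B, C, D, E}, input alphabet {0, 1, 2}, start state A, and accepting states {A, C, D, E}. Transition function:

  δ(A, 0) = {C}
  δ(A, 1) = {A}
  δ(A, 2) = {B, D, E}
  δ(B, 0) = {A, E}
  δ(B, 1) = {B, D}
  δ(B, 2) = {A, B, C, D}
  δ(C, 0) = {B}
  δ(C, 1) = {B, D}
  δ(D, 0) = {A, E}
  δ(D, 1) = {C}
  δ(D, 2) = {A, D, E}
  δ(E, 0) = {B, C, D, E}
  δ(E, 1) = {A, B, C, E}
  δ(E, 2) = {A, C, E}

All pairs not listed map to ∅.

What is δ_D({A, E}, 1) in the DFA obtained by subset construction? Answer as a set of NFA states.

{A, B, C, E}

δ(A,1) = {A}; δ(E,1) = {A, B, C, E}.
Union: {A, B, C, E}.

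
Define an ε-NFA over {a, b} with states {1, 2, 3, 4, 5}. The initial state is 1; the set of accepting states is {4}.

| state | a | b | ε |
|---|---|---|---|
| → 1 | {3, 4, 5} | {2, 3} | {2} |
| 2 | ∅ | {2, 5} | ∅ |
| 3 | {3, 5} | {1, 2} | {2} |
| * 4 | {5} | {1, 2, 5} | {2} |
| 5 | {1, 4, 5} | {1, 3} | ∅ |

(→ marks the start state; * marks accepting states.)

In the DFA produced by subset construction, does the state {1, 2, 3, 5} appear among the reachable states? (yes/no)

Start state of the DFA: {1, 2} (ε-closure of the NFA start).
{1, 2} --a--> {2, 3, 4, 5}  [new]
{1, 2} --b--> {2, 3, 5}  [new]
{2, 3, 4, 5} --a--> {1, 2, 3, 4, 5}  [new]
{2, 3, 4, 5} --b--> {1, 2, 3, 5}  [new]
{2, 3, 5} --a--> {1, 2, 3, 4, 5}  [seen]
{2, 3, 5} --b--> {1, 2, 3, 5}  [seen]
{1, 2, 3, 4, 5} --a--> {1, 2, 3, 4, 5}  [seen]
{1, 2, 3, 4, 5} --b--> {1, 2, 3, 5}  [seen]
{1, 2, 3, 5} --a--> {1, 2, 3, 4, 5}  [seen]
{1, 2, 3, 5} --b--> {1, 2, 3, 5}  [seen]
Reachable DFA states: {1, 2}, {2, 3, 4, 5}, {2, 3, 5}, {1, 2, 3, 4, 5}, {1, 2, 3, 5}.
{1, 2, 3, 5} is among them.

yes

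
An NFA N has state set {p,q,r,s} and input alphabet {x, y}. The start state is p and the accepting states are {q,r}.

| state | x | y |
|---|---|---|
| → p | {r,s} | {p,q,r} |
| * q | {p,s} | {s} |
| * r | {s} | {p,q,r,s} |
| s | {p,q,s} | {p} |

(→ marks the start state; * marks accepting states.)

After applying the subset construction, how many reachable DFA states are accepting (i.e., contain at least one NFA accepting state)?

5

Start state of the DFA: {p}.
{p} --x--> {r,s}  [new]
{p} --y--> {p,q,r}  [new]
{r,s} --x--> {p,q,s}  [new]
{r,s} --y--> {p,q,r,s}  [new]
{p,q,r} --x--> {p,r,s}  [new]
{p,q,r} --y--> {p,q,r,s}  [seen]
{p,q,s} --x--> {p,q,r,s}  [seen]
{p,q,s} --y--> {p,q,r,s}  [seen]
{p,q,r,s} --x--> {p,q,r,s}  [seen]
{p,q,r,s} --y--> {p,q,r,s}  [seen]
{p,r,s} --x--> {p,q,r,s}  [seen]
{p,r,s} --y--> {p,q,r,s}  [seen]
Reachable DFA states: {p}, {r,s}, {p,q,r}, {p,q,s}, {p,q,r,s}, {p,r,s}.
Accepting DFA states (contain an NFA accepting state): {r,s}, {p,q,r}, {p,q,s}, {p,q,r,s}, {p,r,s}.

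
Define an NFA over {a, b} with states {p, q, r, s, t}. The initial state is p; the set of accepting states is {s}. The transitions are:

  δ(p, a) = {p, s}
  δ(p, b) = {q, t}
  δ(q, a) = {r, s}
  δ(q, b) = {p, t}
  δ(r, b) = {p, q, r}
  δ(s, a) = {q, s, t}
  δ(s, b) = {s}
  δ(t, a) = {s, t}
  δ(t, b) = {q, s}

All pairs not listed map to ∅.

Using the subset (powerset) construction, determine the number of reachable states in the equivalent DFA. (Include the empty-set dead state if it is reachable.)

9

Start state of the DFA: {p}.
{p} --a--> {p, s}  [new]
{p} --b--> {q, t}  [new]
{p, s} --a--> {p, q, s, t}  [new]
{p, s} --b--> {q, s, t}  [new]
{q, t} --a--> {r, s, t}  [new]
{q, t} --b--> {p, q, s, t}  [seen]
{p, q, s, t} --a--> {p, q, r, s, t}  [new]
{p, q, s, t} --b--> {p, q, s, t}  [seen]
{q, s, t} --a--> {q, r, s, t}  [new]
{q, s, t} --b--> {p, q, s, t}  [seen]
{r, s, t} --a--> {q, s, t}  [seen]
{r, s, t} --b--> {p, q, r, s}  [new]
{p, q, r, s, t} --a--> {p, q, r, s, t}  [seen]
{p, q, r, s, t} --b--> {p, q, r, s, t}  [seen]
{q, r, s, t} --a--> {q, r, s, t}  [seen]
{q, r, s, t} --b--> {p, q, r, s, t}  [seen]
{p, q, r, s} --a--> {p, q, r, s, t}  [seen]
{p, q, r, s} --b--> {p, q, r, s, t}  [seen]
Reachable DFA states: {p}, {p, s}, {q, t}, {p, q, s, t}, {q, s, t}, {r, s, t}, {p, q, r, s, t}, {q, r, s, t}, {p, q, r, s}.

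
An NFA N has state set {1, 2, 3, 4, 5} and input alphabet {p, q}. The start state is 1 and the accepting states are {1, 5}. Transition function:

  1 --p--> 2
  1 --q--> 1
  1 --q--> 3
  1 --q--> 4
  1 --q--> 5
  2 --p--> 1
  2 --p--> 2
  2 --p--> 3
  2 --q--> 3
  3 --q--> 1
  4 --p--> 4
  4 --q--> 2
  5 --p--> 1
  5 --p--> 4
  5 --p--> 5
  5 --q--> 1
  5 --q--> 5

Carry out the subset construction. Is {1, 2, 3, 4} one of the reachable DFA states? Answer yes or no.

no

Start state of the DFA: {1}.
{1} --p--> {2}  [new]
{1} --q--> {1, 3, 4, 5}  [new]
{2} --p--> {1, 2, 3}  [new]
{2} --q--> {3}  [new]
{1, 3, 4, 5} --p--> {1, 2, 4, 5}  [new]
{1, 3, 4, 5} --q--> {1, 2, 3, 4, 5}  [new]
{1, 2, 3} --p--> {1, 2, 3}  [seen]
{1, 2, 3} --q--> {1, 3, 4, 5}  [seen]
{3} --p--> ∅  [new]
{3} --q--> {1}  [seen]
{1, 2, 4, 5} --p--> {1, 2, 3, 4, 5}  [seen]
{1, 2, 4, 5} --q--> {1, 2, 3, 4, 5}  [seen]
{1, 2, 3, 4, 5} --p--> {1, 2, 3, 4, 5}  [seen]
{1, 2, 3, 4, 5} --q--> {1, 2, 3, 4, 5}  [seen]
∅ --p--> ∅  [seen]
∅ --q--> ∅  [seen]
Reachable DFA states: {1}, {2}, {1, 3, 4, 5}, {1, 2, 3}, {3}, {1, 2, 4, 5}, {1, 2, 3, 4, 5}, ∅.
{1, 2, 3, 4} is not among them.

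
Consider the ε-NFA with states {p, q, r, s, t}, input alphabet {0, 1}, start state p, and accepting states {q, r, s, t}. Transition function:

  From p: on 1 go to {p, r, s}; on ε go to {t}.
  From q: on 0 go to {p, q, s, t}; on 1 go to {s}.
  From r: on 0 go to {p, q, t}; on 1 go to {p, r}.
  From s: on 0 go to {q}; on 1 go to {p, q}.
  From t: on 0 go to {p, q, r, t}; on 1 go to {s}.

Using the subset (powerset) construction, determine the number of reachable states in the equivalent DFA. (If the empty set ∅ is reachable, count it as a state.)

4

Start state of the DFA: {p, t} (ε-closure of the NFA start).
{p, t} --0--> {p, q, r, t}  [new]
{p, t} --1--> {p, r, s, t}  [new]
{p, q, r, t} --0--> {p, q, r, s, t}  [new]
{p, q, r, t} --1--> {p, r, s, t}  [seen]
{p, r, s, t} --0--> {p, q, r, t}  [seen]
{p, r, s, t} --1--> {p, q, r, s, t}  [seen]
{p, q, r, s, t} --0--> {p, q, r, s, t}  [seen]
{p, q, r, s, t} --1--> {p, q, r, s, t}  [seen]
Reachable DFA states: {p, t}, {p, q, r, t}, {p, r, s, t}, {p, q, r, s, t}.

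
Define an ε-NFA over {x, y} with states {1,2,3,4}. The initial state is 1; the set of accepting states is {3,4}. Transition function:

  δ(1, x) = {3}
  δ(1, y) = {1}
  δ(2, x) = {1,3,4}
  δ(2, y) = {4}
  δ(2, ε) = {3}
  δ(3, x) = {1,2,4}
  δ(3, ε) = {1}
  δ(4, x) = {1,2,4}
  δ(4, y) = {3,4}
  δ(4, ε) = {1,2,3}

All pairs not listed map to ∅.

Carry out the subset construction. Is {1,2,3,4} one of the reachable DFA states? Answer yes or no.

yes

Start state of the DFA: {1} (ε-closure of the NFA start).
{1} --x--> {1,3}  [new]
{1} --y--> {1}  [seen]
{1,3} --x--> {1,2,3,4}  [new]
{1,3} --y--> {1}  [seen]
{1,2,3,4} --x--> {1,2,3,4}  [seen]
{1,2,3,4} --y--> {1,2,3,4}  [seen]
Reachable DFA states: {1}, {1,3}, {1,2,3,4}.
{1,2,3,4} is among them.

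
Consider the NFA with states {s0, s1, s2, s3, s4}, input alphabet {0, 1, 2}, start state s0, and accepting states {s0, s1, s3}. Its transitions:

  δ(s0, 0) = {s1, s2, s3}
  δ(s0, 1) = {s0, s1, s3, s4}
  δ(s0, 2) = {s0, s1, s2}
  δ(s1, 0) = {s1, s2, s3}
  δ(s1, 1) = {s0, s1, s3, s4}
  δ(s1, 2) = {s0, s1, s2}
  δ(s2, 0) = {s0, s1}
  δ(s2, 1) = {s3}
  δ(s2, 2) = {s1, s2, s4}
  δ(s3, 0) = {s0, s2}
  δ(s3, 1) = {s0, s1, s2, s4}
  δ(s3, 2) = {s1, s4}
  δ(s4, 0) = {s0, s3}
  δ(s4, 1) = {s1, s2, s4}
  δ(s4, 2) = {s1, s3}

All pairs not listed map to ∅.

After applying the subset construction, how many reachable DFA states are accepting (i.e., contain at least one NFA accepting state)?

Start state of the DFA: {s0}.
{s0} --0--> {s1, s2, s3}  [new]
{s0} --1--> {s0, s1, s3, s4}  [new]
{s0} --2--> {s0, s1, s2}  [new]
{s1, s2, s3} --0--> {s0, s1, s2, s3}  [new]
{s1, s2, s3} --1--> {s0, s1, s2, s3, s4}  [new]
{s1, s2, s3} --2--> {s0, s1, s2, s4}  [new]
{s0, s1, s3, s4} --0--> {s0, s1, s2, s3}  [seen]
{s0, s1, s3, s4} --1--> {s0, s1, s2, s3, s4}  [seen]
{s0, s1, s3, s4} --2--> {s0, s1, s2, s3, s4}  [seen]
{s0, s1, s2} --0--> {s0, s1, s2, s3}  [seen]
{s0, s1, s2} --1--> {s0, s1, s3, s4}  [seen]
{s0, s1, s2} --2--> {s0, s1, s2, s4}  [seen]
{s0, s1, s2, s3} --0--> {s0, s1, s2, s3}  [seen]
{s0, s1, s2, s3} --1--> {s0, s1, s2, s3, s4}  [seen]
{s0, s1, s2, s3} --2--> {s0, s1, s2, s4}  [seen]
{s0, s1, s2, s3, s4} --0--> {s0, s1, s2, s3}  [seen]
{s0, s1, s2, s3, s4} --1--> {s0, s1, s2, s3, s4}  [seen]
{s0, s1, s2, s3, s4} --2--> {s0, s1, s2, s3, s4}  [seen]
{s0, s1, s2, s4} --0--> {s0, s1, s2, s3}  [seen]
{s0, s1, s2, s4} --1--> {s0, s1, s2, s3, s4}  [seen]
{s0, s1, s2, s4} --2--> {s0, s1, s2, s3, s4}  [seen]
Reachable DFA states: {s0}, {s1, s2, s3}, {s0, s1, s3, s4}, {s0, s1, s2}, {s0, s1, s2, s3}, {s0, s1, s2, s3, s4}, {s0, s1, s2, s4}.
Accepting DFA states (contain an NFA accepting state): {s0}, {s1, s2, s3}, {s0, s1, s3, s4}, {s0, s1, s2}, {s0, s1, s2, s3}, {s0, s1, s2, s3, s4}, {s0, s1, s2, s4}.

7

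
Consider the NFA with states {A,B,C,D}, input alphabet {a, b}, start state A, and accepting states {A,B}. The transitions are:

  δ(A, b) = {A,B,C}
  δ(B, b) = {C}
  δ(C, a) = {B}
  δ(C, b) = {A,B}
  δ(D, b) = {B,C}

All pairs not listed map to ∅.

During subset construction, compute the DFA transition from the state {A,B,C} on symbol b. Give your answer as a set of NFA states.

{A,B,C}

δ(A,b) = {A,B,C}; δ(B,b) = {C}; δ(C,b) = {A,B}.
Union: {A,B,C}.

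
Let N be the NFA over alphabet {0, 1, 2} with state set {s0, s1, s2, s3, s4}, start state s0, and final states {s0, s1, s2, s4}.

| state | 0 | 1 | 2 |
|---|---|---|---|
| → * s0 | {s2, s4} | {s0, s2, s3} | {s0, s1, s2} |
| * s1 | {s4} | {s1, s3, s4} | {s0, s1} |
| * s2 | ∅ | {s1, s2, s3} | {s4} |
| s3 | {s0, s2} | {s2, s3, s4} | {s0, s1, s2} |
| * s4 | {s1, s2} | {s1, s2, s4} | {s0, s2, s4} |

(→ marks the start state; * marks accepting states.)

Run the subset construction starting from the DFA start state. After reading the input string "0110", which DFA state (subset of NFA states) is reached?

Start: {s0}.
δ(s0,0) = {s2, s4}.
Union: {s2, s4}.
After 0: {s2, s4}.
δ(s2,1) = {s1, s2, s3}; δ(s4,1) = {s1, s2, s4}.
Union: {s1, s2, s3, s4}.
After 1: {s1, s2, s3, s4}.
δ(s1,1) = {s1, s3, s4}; δ(s2,1) = {s1, s2, s3}; δ(s3,1) = {s2, s3, s4}; δ(s4,1) = {s1, s2, s4}.
Union: {s1, s2, s3, s4}.
After 1: {s1, s2, s3, s4}.
δ(s1,0) = {s4}; δ(s2,0) = ∅; δ(s3,0) = {s0, s2}; δ(s4,0) = {s1, s2}.
Union: {s0, s1, s2, s4}.
After 0: {s0, s1, s2, s4}.

{s0, s1, s2, s4}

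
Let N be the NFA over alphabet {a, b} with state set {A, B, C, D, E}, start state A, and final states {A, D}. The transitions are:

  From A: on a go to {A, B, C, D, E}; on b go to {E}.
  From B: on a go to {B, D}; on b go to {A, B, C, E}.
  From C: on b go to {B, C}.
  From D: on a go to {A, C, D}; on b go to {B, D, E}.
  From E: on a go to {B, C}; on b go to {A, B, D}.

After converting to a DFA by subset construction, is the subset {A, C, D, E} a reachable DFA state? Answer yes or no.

no

Start state of the DFA: {A}.
{A} --a--> {A, B, C, D, E}  [new]
{A} --b--> {E}  [new]
{A, B, C, D, E} --a--> {A, B, C, D, E}  [seen]
{A, B, C, D, E} --b--> {A, B, C, D, E}  [seen]
{E} --a--> {B, C}  [new]
{E} --b--> {A, B, D}  [new]
{B, C} --a--> {B, D}  [new]
{B, C} --b--> {A, B, C, E}  [new]
{A, B, D} --a--> {A, B, C, D, E}  [seen]
{A, B, D} --b--> {A, B, C, D, E}  [seen]
{B, D} --a--> {A, B, C, D}  [new]
{B, D} --b--> {A, B, C, D, E}  [seen]
{A, B, C, E} --a--> {A, B, C, D, E}  [seen]
{A, B, C, E} --b--> {A, B, C, D, E}  [seen]
{A, B, C, D} --a--> {A, B, C, D, E}  [seen]
{A, B, C, D} --b--> {A, B, C, D, E}  [seen]
Reachable DFA states: {A}, {A, B, C, D, E}, {E}, {B, C}, {A, B, D}, {B, D}, {A, B, C, E}, {A, B, C, D}.
{A, C, D, E} is not among them.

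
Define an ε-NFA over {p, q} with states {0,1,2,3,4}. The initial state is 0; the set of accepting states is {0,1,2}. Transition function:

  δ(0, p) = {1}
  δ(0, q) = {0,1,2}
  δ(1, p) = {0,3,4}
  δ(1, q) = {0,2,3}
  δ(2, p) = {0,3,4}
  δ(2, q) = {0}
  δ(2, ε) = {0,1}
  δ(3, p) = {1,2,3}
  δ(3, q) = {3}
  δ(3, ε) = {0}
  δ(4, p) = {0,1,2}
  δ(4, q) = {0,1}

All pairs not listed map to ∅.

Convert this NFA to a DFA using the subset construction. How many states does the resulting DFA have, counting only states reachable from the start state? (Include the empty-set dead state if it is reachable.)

7

Start state of the DFA: {0} (ε-closure of the NFA start).
{0} --p--> {1}  [new]
{0} --q--> {0,1,2}  [new]
{1} --p--> {0,3,4}  [new]
{1} --q--> {0,1,2,3}  [new]
{0,1,2} --p--> {0,1,3,4}  [new]
{0,1,2} --q--> {0,1,2,3}  [seen]
{0,3,4} --p--> {0,1,2,3}  [seen]
{0,3,4} --q--> {0,1,2,3}  [seen]
{0,1,2,3} --p--> {0,1,2,3,4}  [new]
{0,1,2,3} --q--> {0,1,2,3}  [seen]
{0,1,3,4} --p--> {0,1,2,3,4}  [seen]
{0,1,3,4} --q--> {0,1,2,3}  [seen]
{0,1,2,3,4} --p--> {0,1,2,3,4}  [seen]
{0,1,2,3,4} --q--> {0,1,2,3}  [seen]
Reachable DFA states: {0}, {1}, {0,1,2}, {0,3,4}, {0,1,2,3}, {0,1,3,4}, {0,1,2,3,4}.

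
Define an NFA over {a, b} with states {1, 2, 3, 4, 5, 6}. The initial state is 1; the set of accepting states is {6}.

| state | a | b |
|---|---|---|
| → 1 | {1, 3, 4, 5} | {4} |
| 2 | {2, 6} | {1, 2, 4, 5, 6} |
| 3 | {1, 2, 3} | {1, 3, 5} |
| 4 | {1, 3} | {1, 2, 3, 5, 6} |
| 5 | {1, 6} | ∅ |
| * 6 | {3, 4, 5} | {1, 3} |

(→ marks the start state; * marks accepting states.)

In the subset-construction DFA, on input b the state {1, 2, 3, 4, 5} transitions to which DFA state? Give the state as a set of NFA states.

{1, 2, 3, 4, 5, 6}

δ(1,b) = {4}; δ(2,b) = {1, 2, 4, 5, 6}; δ(3,b) = {1, 3, 5}; δ(4,b) = {1, 2, 3, 5, 6}; δ(5,b) = ∅.
Union: {1, 2, 3, 4, 5, 6}.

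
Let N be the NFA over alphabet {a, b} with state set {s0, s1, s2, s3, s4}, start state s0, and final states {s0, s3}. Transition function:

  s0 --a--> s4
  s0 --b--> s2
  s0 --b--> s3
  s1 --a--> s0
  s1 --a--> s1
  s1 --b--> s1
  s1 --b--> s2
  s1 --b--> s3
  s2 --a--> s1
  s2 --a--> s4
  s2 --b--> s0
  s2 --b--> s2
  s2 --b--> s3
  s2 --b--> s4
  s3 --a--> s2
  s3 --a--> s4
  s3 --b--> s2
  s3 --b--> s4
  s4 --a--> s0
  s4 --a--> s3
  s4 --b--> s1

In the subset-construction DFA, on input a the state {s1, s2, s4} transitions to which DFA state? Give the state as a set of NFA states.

{s0, s1, s3, s4}

δ(s1,a) = {s0, s1}; δ(s2,a) = {s1, s4}; δ(s4,a) = {s0, s3}.
Union: {s0, s1, s3, s4}.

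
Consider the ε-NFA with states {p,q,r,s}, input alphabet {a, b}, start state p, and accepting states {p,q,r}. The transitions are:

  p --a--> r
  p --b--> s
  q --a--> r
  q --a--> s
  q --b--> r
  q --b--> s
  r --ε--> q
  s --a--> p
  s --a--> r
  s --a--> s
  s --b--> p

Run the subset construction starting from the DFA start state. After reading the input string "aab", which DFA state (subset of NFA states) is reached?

{p,q,r,s}

Start: {p}.
δ(p,a) = {r}.
Union: {r}.
ε-closure gives {q,r}.
After a: {q,r}.
δ(q,a) = {r,s}; δ(r,a) = ∅.
Union: {r,s}.
ε-closure gives {q,r,s}.
After a: {q,r,s}.
δ(q,b) = {r,s}; δ(r,b) = ∅; δ(s,b) = {p}.
Union: {p,r,s}.
ε-closure gives {p,q,r,s}.
After b: {p,q,r,s}.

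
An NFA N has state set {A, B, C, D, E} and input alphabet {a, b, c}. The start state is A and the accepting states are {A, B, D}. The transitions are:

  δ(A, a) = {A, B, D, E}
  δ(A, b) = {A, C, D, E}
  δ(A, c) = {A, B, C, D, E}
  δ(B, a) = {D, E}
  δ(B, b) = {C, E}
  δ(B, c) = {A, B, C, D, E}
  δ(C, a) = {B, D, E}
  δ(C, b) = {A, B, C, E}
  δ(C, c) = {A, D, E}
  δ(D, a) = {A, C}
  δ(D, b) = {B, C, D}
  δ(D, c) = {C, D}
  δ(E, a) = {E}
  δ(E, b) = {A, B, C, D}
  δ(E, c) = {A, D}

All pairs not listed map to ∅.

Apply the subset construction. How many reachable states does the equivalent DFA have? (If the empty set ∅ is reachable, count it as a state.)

Start state of the DFA: {A}.
{A} --a--> {A, B, D, E}  [new]
{A} --b--> {A, C, D, E}  [new]
{A} --c--> {A, B, C, D, E}  [new]
{A, B, D, E} --a--> {A, B, C, D, E}  [seen]
{A, B, D, E} --b--> {A, B, C, D, E}  [seen]
{A, B, D, E} --c--> {A, B, C, D, E}  [seen]
{A, C, D, E} --a--> {A, B, C, D, E}  [seen]
{A, C, D, E} --b--> {A, B, C, D, E}  [seen]
{A, C, D, E} --c--> {A, B, C, D, E}  [seen]
{A, B, C, D, E} --a--> {A, B, C, D, E}  [seen]
{A, B, C, D, E} --b--> {A, B, C, D, E}  [seen]
{A, B, C, D, E} --c--> {A, B, C, D, E}  [seen]
Reachable DFA states: {A}, {A, B, D, E}, {A, C, D, E}, {A, B, C, D, E}.

4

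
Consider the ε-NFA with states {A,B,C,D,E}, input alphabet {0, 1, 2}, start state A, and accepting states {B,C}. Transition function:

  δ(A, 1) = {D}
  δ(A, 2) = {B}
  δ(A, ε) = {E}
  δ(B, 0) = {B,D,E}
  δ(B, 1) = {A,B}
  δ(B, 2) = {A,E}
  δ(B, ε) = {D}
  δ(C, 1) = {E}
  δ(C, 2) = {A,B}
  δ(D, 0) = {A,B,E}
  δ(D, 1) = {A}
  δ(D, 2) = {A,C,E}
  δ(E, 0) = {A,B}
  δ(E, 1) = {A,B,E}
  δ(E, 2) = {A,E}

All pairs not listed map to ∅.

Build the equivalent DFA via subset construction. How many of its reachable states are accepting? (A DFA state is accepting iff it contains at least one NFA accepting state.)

Start state of the DFA: {A,E} (ε-closure of the NFA start).
{A,E} --0--> {A,B,D,E}  [new]
{A,E} --1--> {A,B,D,E}  [seen]
{A,E} --2--> {A,B,D,E}  [seen]
{A,B,D,E} --0--> {A,B,D,E}  [seen]
{A,B,D,E} --1--> {A,B,D,E}  [seen]
{A,B,D,E} --2--> {A,B,C,D,E}  [new]
{A,B,C,D,E} --0--> {A,B,D,E}  [seen]
{A,B,C,D,E} --1--> {A,B,D,E}  [seen]
{A,B,C,D,E} --2--> {A,B,C,D,E}  [seen]
Reachable DFA states: {A,E}, {A,B,D,E}, {A,B,C,D,E}.
Accepting DFA states (contain an NFA accepting state): {A,B,D,E}, {A,B,C,D,E}.

2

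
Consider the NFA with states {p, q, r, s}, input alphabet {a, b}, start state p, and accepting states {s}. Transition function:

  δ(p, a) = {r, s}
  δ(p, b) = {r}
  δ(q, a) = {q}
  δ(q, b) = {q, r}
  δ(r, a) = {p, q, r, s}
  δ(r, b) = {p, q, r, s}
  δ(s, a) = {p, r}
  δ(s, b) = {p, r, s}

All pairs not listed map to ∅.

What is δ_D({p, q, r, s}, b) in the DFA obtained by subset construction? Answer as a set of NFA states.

δ(p,b) = {r}; δ(q,b) = {q, r}; δ(r,b) = {p, q, r, s}; δ(s,b) = {p, r, s}.
Union: {p, q, r, s}.

{p, q, r, s}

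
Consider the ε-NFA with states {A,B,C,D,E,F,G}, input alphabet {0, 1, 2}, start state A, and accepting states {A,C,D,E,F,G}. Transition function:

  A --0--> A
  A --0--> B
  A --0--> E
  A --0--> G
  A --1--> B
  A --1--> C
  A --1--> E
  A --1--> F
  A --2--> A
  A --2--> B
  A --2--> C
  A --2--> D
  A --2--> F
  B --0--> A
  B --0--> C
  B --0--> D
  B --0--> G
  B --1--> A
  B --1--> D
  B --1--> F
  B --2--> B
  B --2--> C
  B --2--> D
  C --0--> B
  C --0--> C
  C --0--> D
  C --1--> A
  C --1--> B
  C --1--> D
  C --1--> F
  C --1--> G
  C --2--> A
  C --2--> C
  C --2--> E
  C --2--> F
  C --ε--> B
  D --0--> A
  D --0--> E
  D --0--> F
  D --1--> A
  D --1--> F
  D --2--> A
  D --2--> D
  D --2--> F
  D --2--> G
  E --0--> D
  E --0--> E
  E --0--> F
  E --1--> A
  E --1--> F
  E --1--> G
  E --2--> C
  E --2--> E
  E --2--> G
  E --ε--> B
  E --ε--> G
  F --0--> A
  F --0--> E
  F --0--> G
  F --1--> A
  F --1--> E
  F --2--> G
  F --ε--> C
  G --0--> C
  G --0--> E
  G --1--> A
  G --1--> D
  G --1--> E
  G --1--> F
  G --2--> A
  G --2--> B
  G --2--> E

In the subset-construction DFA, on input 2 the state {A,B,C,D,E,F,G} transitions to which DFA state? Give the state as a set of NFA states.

{A,B,C,D,E,F,G}

δ(A,2) = {A,B,C,D,F}; δ(B,2) = {B,C,D}; δ(C,2) = {A,C,E,F}; δ(D,2) = {A,D,F,G}; δ(E,2) = {C,E,G}; δ(F,2) = {G}; δ(G,2) = {A,B,E}.
Union: {A,B,C,D,E,F,G}.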